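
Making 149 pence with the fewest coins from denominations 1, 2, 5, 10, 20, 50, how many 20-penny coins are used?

2

Greedy: take as many of the largest coin as possible, then repeat with the remainder.
149 = 2×50 + 2×20 + 1×5 + 2×2
Count of 20: 2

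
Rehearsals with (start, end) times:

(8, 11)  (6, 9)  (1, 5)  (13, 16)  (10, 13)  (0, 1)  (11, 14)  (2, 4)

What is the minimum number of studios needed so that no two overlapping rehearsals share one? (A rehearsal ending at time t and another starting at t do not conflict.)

2

starts: [0, 1, 2, 6, 8, 10, 11, 13]
ends:   [1, 4, 5, 9, 11, 13, 14, 16]
s0→1 e1→0 s1→1 s2→2  — peak 2.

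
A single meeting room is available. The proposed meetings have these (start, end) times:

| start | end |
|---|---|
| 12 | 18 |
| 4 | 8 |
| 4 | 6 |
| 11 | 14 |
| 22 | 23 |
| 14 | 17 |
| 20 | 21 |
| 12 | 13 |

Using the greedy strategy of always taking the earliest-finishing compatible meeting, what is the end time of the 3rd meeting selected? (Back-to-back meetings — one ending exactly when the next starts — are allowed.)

By end time: (4,6), (4,8), (12,13), (11,14), (14,17), (12,18), (20,21), (22,23).
Pick (4,6); next start ≥ 6 → (12,13); next start ≥ 13 → (14,17); next start ≥ 17 → (20,21); next start ≥ 21 → (22,23).
Selected: (4,6) (12,13) (14,17) (20,21) (22,23)

17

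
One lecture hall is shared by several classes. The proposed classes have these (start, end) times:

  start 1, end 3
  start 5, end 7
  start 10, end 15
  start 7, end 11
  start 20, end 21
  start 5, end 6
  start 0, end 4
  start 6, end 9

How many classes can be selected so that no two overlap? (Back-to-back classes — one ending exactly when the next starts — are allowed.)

5

Sort by end time and greedily take each interval whose start is ≥ the last chosen end.
Sorted by end: (1,3)  (0,4)  (5,6)  (5,7)  (6,9)  (7,11)  (10,15)  (20,21)
take (1,3); take (5,6); skip (5,7); take (6,9); take (10,15); take (20,21).
Selected 5 classes.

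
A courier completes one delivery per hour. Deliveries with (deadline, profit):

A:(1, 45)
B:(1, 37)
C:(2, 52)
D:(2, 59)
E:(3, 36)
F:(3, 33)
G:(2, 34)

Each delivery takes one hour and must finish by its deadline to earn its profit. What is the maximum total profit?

147

Take jobs in profit order; each goes to the latest open slot no later than its deadline.
Profit order: D=59 C=52 A=45 B=37 E=36 G=34 F=33
Assign: D→slot 2, C→slot 1, A skipped, B skipped, E→slot 3, G skipped, F skipped.
Slots: [1:C] [2:D] [3:E]
Profit = 52 + 59 + 36 = 147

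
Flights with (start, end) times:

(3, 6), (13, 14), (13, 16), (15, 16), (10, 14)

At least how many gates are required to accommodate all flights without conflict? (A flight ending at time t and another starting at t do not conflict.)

3

Count concurrent intervals with a sweep; the peak is the room count.
starts: [3, 10, 13, 13, 15]
ends:   [6, 14, 14, 16, 16]
s3→1 e6→0 s10→1 s13→2 s13→3  — peak 3.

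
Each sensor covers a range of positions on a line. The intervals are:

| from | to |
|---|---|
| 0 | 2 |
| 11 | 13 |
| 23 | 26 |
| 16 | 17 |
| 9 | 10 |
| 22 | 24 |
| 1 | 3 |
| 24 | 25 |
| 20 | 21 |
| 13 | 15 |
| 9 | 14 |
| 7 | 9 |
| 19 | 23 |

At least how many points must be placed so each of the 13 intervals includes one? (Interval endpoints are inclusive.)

Process intervals by earliest right end; each time one isn't hit yet, stab at its right endpoint.
Sorted: [0,2] [1,3] [7,9] [9,10] [11,13] [9,14] [13,15] [16,17] [20,21] [19,23] [22,24] [24,25] [23,26]
{[0,2],[1,3]} hit by 2; {[7,9],[9,10]} hit by 9; {[11,13],[9,14],[13,15]} hit by 13; {[16,17]} hit by 17; {[20,21],[19,23]} hit by 21; {[22,24],[24,25],[23,26]} hit by 24.
Points: 2, 9, 13, 17, 21, 24 (6 total).

6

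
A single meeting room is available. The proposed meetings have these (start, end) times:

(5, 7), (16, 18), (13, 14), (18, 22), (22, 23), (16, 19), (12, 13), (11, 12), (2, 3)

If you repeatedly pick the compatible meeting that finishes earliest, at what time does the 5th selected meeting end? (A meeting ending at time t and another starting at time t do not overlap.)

Sort by end time and greedily take each interval whose start is ≥ the last chosen end.
Sorted by end: (2,3)  (5,7)  (11,12)  (12,13)  (13,14)  (16,18)  (16,19)  (18,22)  (22,23)
take (2,3); take (5,7); take (11,12); take (12,13); take (13,14); take (16,18); take (18,22); take (22,23).
Selected: (2,3) (5,7) (11,12) (12,13) (13,14) (16,18) (18,22) (22,23)

14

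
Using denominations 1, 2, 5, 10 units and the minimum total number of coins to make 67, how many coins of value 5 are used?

1

67 − 6×10→7 − 1×5→2 − 1×2→0
Count of 5: 1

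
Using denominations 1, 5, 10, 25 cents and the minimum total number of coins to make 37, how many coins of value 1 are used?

2

Greedy: take as many of the largest coin as possible, then repeat with the remainder.
37 = 1×25 + 1×10 + 2×1
Count of 1: 2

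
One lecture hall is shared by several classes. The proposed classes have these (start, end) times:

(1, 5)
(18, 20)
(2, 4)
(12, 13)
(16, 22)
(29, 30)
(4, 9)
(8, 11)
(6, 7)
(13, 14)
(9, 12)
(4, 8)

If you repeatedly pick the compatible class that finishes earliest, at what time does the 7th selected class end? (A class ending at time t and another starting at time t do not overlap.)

By end time: (2,4), (1,5), (6,7), (4,8), (4,9), (8,11), (9,12), (12,13), (13,14), (18,20), (16,22), (29,30).
Pick (2,4); next start ≥ 4 → (6,7); next start ≥ 7 → (8,11); next start ≥ 11 → (12,13); next start ≥ 13 → (13,14); next start ≥ 14 → (18,20); next start ≥ 20 → (29,30).
Selected: (2,4) (6,7) (8,11) (12,13) (13,14) (18,20) (29,30)

30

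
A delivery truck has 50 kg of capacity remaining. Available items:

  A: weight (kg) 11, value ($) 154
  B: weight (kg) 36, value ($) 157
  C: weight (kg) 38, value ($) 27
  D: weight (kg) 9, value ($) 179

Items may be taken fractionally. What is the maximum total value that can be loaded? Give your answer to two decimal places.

Greedy by value/weight ratio, highest first.
Order: D (179/9=19.89) > A (154/11=14.00) > B (157/36=4.36) > C (27/38=0.71)
Fill: take D (9 @ 179) → take A (11 @ 154) → take 30/36 of B → 130.83; 50/50 used.
Total value = 463.83

463.83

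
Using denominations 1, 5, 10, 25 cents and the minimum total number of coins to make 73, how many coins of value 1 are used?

Greedy: take as many of the largest coin as possible, then repeat with the remainder.
73 − 2×25→23 − 2×10→3 − 3×1→0
Count of 1: 3

3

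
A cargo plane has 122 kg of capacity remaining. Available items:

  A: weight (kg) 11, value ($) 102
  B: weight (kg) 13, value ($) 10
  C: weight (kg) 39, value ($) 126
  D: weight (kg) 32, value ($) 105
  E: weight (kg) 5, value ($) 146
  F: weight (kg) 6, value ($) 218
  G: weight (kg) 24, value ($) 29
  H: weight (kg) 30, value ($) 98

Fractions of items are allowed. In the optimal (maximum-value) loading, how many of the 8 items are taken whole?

Ratios (sorted): F 36.33, E 29.20, A 9.27, D 3.28, H 3.27, C 3.23, G 1.21, B 0.77
take F (6 @ 218); take E (5 @ 146); take A (11 @ 102); take D (32 @ 105); take H (30 @ 98); take 38/39 of C → 122.77. Capacity used 122/122.
5 item(s) taken whole; one partial (take 38/39 of C).

5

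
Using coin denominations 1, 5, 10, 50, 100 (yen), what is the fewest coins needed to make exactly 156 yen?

Use the largest denomination that fits, subtract, and repeat.
156 − 1×100→56 − 1×50→6 − 1×5→1 − 1×1→0
Total coins = 1 + 1 + 1 + 1 = 4

4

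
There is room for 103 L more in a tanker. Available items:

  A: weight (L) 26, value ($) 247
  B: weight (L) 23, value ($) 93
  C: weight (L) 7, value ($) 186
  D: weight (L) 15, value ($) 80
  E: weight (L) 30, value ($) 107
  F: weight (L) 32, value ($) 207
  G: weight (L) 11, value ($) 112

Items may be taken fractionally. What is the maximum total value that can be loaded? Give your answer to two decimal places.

Greedy by value/weight ratio, highest first.
Order: C (186/7=26.57) > G (112/11=10.18) > A (247/26=9.50) > F (207/32=6.47) > D (80/15=5.33) > B (93/23=4.04) > E (107/30=3.57)
Fill: take C (7 @ 186) → take G (11 @ 112) → take A (26 @ 247) → take F (32 @ 207) → take D (15 @ 80) → take 12/23 of B → 48.52; 103/103 used.
Total value = 880.52

880.52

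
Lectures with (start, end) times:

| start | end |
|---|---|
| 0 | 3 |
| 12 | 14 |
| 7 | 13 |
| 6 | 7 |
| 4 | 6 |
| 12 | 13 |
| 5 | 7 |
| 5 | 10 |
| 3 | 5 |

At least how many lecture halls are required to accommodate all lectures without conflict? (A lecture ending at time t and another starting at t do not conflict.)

3

Count concurrent intervals with a sweep; the peak is the room count.
Events (time:±→running): 0:+→1 3:-→0 3:+→1 4:+→2 5:-→1 5:+→2 5:+→3 … peak 3.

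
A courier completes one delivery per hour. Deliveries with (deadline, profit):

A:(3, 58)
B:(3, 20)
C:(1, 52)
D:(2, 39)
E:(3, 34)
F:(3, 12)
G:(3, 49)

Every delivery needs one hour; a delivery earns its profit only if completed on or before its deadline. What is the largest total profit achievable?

159

Take jobs in profit order; each goes to the latest open slot no later than its deadline.
Profit order: A=58 C=52 G=49 D=39 E=34 B=20 F=12
Assign: A→slot 3, C→slot 1, G→slot 2, D skipped, E skipped, B skipped, F skipped.
Slots: [1:C] [2:G] [3:A]
Profit = 52 + 49 + 58 = 159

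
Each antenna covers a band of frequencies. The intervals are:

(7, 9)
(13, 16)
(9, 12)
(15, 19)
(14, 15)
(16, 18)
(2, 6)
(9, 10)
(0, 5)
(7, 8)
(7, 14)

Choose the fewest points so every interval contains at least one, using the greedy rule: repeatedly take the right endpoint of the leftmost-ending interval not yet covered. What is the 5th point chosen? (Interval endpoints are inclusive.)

18

Sort by right endpoint; whenever an interval is uncovered, place a point at its right end.
Sorted: [0,5] [2,6] [7,8] [7,9] [9,10] [9,12] [7,14] [14,15] [13,16] [16,18] [15,19]
{[0,5],[2,6]} hit by 5; {[7,8],[7,9]} hit by 8; {[9,10],[9,12],[7,14]} hit by 10; {[14,15],[13,16]} hit by 15; {[16,18],[15,19]} hit by 18.
Points: 5, 8, 10, 15, 18 (5 total).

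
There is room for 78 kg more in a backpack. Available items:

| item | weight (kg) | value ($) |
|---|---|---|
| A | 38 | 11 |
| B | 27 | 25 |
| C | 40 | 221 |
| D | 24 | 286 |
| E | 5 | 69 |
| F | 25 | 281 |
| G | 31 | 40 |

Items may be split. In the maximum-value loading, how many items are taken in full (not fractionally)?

Ratios (sorted): E 13.80, D 11.92, F 11.24, C 5.53, G 1.29, B 0.93, A 0.29
take E (5 @ 69); take D (24 @ 286); take F (25 @ 281); take 24/40 of C → 132.60. Capacity used 78/78.
3 item(s) taken whole; one partial (take 24/40 of C).

3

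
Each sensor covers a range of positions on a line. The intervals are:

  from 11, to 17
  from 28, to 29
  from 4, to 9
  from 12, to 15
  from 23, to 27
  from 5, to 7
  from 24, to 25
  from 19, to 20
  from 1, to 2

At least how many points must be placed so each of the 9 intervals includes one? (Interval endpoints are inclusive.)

Sorted: [1,2] [5,7] [4,9] [12,15] [11,17] [19,20] [24,25] [23,27] [28,29]
{[1,2]} hit by 2; {[5,7],[4,9]} hit by 7; {[12,15],[11,17]} hit by 15; {[19,20]} hit by 20; {[24,25],[23,27]} hit by 25; {[28,29]} hit by 29.
Points: 2, 7, 15, 20, 25, 29 (6 total).

6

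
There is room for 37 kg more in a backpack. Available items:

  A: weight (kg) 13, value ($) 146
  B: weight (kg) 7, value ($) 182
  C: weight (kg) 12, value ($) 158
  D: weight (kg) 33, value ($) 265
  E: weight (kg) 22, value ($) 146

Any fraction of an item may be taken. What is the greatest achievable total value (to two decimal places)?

Order: B (182/7=26.00) > C (158/12=13.17) > A (146/13=11.23) > D (265/33=8.03) > E (146/22=6.64)
Fill: take B (7 @ 182) → take C (12 @ 158) → take A (13 @ 146) → take 5/33 of D → 40.15; 37/37 used.
Total value = 526.15

526.15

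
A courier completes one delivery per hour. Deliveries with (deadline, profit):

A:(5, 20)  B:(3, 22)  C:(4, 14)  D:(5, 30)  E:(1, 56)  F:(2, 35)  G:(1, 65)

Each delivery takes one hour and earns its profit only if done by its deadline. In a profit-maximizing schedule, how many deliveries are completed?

Take jobs in profit order; each goes to the latest open slot no later than its deadline.
By profit: G(d1,65), E(d1,56), F(d2,35), D(d5,30), B(d3,22), A(d5,20), C(d4,14)
G→slot 1; E skipped; F→slot 2; D→slot 5; B→slot 3; A→slot 4; C skipped.
5 of 7 scheduled.

5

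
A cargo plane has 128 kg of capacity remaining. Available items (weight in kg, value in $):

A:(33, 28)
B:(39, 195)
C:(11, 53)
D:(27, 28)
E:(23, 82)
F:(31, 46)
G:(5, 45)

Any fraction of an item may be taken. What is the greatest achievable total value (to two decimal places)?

Order: G (45/5=9.00) > B (195/39=5.00) > C (53/11=4.82) > E (82/23=3.57) > F (46/31=1.48) > D (28/27=1.04) > A (28/33=0.85)
Fill: take G (5 @ 45) → take B (39 @ 195) → take C (11 @ 53) → take E (23 @ 82) → take F (31 @ 46) → take 19/27 of D → 19.70; 128/128 used.
Total value = 440.70

440.70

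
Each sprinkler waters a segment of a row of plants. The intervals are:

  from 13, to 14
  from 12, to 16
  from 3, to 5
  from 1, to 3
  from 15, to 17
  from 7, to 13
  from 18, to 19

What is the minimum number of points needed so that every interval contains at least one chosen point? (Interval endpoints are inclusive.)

4

By right end: [1,3]  [3,5]  [7,13]  [13,14]  [12,16]  [15,17]  [18,19]
[1,3] uncovered → point at 3; [7,13] uncovered → point at 13; [15,17] uncovered → point at 17; [18,19] uncovered → point at 19.
Points: 3, 13, 17, 19 (4 total).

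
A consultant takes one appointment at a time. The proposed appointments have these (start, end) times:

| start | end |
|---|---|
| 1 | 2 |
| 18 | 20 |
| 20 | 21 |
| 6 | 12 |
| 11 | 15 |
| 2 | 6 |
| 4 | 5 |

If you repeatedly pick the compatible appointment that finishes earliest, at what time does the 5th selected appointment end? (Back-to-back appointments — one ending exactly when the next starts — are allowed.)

21

Sorted by end: (1,2)  (4,5)  (2,6)  (6,12)  (11,15)  (18,20)  (20,21)
take (1,2); take (4,5); take (6,12); take (18,20); take (20,21).
Selected: (1,2) (4,5) (6,12) (18,20) (20,21)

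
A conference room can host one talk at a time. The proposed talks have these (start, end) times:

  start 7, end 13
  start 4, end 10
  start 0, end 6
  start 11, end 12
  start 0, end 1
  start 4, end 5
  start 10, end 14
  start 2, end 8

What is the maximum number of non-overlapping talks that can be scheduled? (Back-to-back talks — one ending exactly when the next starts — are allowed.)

Sorted by end: (0,1)  (4,5)  (0,6)  (2,8)  (4,10)  (11,12)  (7,13)  (10,14)
take (0,1); take (4,5); skip (0,6); skip (4,10); take (11,12).
Selected 3 talks.

3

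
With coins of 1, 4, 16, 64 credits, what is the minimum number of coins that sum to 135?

6

Use the largest denomination that fits, subtract, and repeat.
135 − 2×64→7 − 1×4→3 − 3×1→0
Total coins = 2 + 1 + 3 = 6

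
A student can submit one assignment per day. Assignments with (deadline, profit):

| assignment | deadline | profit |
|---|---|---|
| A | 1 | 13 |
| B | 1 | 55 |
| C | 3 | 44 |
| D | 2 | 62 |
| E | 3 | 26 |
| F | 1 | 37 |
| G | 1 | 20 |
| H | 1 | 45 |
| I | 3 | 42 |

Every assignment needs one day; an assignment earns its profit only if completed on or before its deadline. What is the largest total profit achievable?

By profit: D(d2,62), B(d1,55), H(d1,45), C(d3,44), I(d3,42), F(d1,37), E(d3,26), G(d1,20), A(d1,13)
D→slot 2; B→slot 1; H skipped; C→slot 3; I skipped; F skipped; E skipped; G skipped; A skipped.
Profit = 55 + 62 + 44 = 161

161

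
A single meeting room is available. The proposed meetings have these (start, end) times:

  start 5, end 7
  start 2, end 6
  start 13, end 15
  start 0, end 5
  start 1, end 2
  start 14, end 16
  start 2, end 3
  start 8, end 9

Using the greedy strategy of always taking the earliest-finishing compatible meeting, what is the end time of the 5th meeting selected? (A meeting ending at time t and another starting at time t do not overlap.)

15

Sorted by end: (1,2)  (2,3)  (0,5)  (2,6)  (5,7)  (8,9)  (13,15)  (14,16)
take (1,2); take (2,3); take (5,7); take (8,9); take (13,15).
Selected: (1,2) (2,3) (5,7) (8,9) (13,15)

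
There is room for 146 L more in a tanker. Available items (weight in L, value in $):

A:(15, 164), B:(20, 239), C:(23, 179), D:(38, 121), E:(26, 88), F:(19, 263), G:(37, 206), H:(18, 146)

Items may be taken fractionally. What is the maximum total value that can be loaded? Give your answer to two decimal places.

1244.38

Greedy by value/weight ratio, highest first.
Order: F (263/19=13.84) > B (239/20=11.95) > A (164/15=10.93) > H (146/18=8.11) > C (179/23=7.78) > G (206/37=5.57) > E (88/26=3.38) > D (121/38=3.18)
Fill: take F (19 @ 263) → take B (20 @ 239) → take A (15 @ 164) → take H (18 @ 146) → take C (23 @ 179) → take G (37 @ 206) → take 14/26 of E → 47.38; 146/146 used.
Total value = 1244.38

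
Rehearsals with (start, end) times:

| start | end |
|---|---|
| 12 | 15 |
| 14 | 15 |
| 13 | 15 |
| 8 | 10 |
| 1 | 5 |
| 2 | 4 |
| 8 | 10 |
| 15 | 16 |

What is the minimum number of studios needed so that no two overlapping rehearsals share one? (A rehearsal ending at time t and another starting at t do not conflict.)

Events (time:±→running): 1:+→1 2:+→2 4:-→1 5:-→0 8:+→1 8:+→2 10:-→1 10:-→0 12:+→1 13:+→2 14:+→3 … peak 3.

3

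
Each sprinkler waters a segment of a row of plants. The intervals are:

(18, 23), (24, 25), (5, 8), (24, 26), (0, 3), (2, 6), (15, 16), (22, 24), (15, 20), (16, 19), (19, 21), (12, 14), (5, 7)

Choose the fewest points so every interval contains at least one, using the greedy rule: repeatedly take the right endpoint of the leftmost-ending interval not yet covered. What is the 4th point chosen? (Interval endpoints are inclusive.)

Process intervals by earliest right end; each time one isn't hit yet, stab at its right endpoint.
Sorted: [0,3] [2,6] [5,7] [5,8] [12,14] [15,16] [16,19] [15,20] [19,21] [18,23] [22,24] [24,25] [24,26]
{[0,3],[2,6]} hit by 3; {[5,7],[5,8]} hit by 7; {[12,14]} hit by 14; {[15,16],[16,19],[15,20]} hit by 16; {[19,21],[18,23]} hit by 21; {[22,24],[24,25],[24,26]} hit by 24.
Points: 3, 7, 14, 16, 21, 24 (6 total).

16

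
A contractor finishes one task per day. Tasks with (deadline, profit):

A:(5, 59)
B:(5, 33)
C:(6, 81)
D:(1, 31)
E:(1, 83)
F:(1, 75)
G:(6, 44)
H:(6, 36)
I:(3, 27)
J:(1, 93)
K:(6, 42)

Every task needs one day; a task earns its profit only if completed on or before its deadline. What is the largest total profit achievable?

Profit order: J=93 E=83 C=81 F=75 A=59 G=44 K=42 H=36 B=33 D=31 I=27
Assign: J→slot 1, E skipped, C→slot 6, F skipped, A→slot 5, G→slot 4, K→slot 3, H→slot 2, B skipped, D skipped, I skipped.
Slots: [1:J] [2:H] [3:K] [4:G] [5:A] [6:C]
Profit = 93 + 36 + 42 + 44 + 59 + 81 = 355

355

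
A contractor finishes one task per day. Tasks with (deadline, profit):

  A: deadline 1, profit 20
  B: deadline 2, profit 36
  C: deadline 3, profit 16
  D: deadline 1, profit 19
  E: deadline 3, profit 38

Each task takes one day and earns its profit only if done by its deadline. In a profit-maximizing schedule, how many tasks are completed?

3

Take jobs in profit order; each goes to the latest open slot no later than its deadline.
By profit: E(d3,38), B(d2,36), A(d1,20), D(d1,19), C(d3,16)
E→slot 3; B→slot 2; A→slot 1; D skipped; C skipped.
3 of 5 scheduled.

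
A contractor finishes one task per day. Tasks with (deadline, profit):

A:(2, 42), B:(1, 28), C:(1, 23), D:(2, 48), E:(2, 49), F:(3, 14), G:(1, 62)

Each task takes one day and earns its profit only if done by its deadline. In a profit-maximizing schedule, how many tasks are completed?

Sort by profit descending; place each in the latest free slot ≤ its deadline.
By profit: G(d1,62), E(d2,49), D(d2,48), A(d2,42), B(d1,28), C(d1,23), F(d3,14)
G→slot 1; E→slot 2; D skipped; A skipped; B skipped; C skipped; F→slot 3.
3 of 7 scheduled.

3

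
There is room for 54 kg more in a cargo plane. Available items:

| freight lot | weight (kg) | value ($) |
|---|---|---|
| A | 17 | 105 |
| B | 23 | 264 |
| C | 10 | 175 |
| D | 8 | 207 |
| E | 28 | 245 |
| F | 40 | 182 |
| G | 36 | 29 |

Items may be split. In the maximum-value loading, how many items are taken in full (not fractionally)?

Greedy by value/weight ratio, highest first.
Ratios (sorted): D 25.88, C 17.50, B 11.48, E 8.75, A 6.18, F 4.55, G 0.81
take D (8 @ 207); take C (10 @ 175); take B (23 @ 264); take 13/28 of E → 113.75. Capacity used 54/54.
3 item(s) taken whole; one partial (take 13/28 of E).

3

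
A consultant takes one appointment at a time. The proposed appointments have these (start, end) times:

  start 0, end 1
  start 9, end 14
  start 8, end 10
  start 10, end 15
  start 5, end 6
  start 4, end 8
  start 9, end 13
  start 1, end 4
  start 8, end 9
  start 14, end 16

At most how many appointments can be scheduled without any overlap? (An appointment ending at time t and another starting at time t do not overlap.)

6

Order by finish time; keep every interval that doesn't clash with the previous kept one.
By end time: (0,1), (1,4), (5,6), (4,8), (8,9), (8,10), (9,13), (9,14), (10,15), (14,16).
Pick (0,1); next start ≥ 1 → (1,4); next start ≥ 4 → (5,6); next start ≥ 6 → (8,9); next start ≥ 9 → (9,13); next start ≥ 13 → (14,16).
Selected 6 appointments.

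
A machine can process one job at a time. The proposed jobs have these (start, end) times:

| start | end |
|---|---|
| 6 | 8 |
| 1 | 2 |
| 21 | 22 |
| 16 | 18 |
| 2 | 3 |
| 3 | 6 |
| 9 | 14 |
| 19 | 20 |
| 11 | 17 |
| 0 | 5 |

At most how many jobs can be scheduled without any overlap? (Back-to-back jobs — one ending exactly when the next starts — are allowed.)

Greedy by earliest finish: after sorting by end time, pick each interval compatible with the last pick.
Sorted by end: (1,2)  (2,3)  (0,5)  (3,6)  (6,8)  (9,14)  (11,17)  (16,18)  (19,20)  (21,22)
take (1,2); take (2,3); take (3,6); take (6,8); take (9,14); take (16,18); take (19,20); take (21,22).
Selected 8 jobs.

8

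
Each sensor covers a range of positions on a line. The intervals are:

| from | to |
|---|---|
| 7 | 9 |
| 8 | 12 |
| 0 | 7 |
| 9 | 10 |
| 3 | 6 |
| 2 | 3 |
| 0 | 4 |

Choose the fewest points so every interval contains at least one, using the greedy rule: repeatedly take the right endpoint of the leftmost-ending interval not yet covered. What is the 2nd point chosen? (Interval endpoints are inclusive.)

Sorted: [2,3] [0,4] [3,6] [0,7] [7,9] [9,10] [8,12]
{[2,3],[0,4],[3,6],[0,7]} hit by 3; {[7,9],[9,10],[8,12]} hit by 9.
Points: 3, 9 (2 total).

9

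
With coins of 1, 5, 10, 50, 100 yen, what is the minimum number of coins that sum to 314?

Greedy: take as many of the largest coin as possible, then repeat with the remainder.
314 − 3×100→14 − 1×10→4 − 4×1→0
Total coins = 3 + 1 + 4 = 8

8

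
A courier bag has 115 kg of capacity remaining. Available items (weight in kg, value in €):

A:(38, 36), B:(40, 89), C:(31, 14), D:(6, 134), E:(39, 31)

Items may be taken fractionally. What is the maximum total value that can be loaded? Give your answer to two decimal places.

Sort by value per unit weight and fill in that order.
Ratios (sorted): D 22.33, B 2.23, A 0.95, E 0.79, C 0.45
take D (6 @ 134); take B (40 @ 89); take A (38 @ 36); take 31/39 of E → 24.64. Capacity used 115/115.
Total value = 283.64

283.64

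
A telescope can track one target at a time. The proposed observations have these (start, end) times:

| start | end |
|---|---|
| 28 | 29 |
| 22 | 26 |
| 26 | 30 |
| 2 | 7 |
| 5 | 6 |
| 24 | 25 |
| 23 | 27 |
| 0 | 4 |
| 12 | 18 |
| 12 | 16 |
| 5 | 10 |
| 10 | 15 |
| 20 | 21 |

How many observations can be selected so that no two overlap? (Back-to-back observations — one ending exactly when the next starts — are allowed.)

6

Sorted by end: (0,4)  (5,6)  (2,7)  (5,10)  (10,15)  (12,16)  (12,18)  (20,21)  (24,25)  (22,26)  (23,27)  (28,29)  (26,30)
take (0,4); take (5,6); skip (5,10); take (10,15); take (20,21); take (24,25); skip (23,27); take (28,29).
Selected 6 observations.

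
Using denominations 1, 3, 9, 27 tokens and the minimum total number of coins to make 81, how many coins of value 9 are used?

0

81 − 3×27→0
Count of 9: 0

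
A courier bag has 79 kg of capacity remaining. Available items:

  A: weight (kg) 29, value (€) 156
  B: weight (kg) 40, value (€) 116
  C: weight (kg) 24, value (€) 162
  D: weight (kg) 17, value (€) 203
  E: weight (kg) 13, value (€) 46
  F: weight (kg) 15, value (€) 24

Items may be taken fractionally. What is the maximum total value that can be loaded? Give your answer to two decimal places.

552.85

Order: D (203/17=11.94) > C (162/24=6.75) > A (156/29=5.38) > E (46/13=3.54) > B (116/40=2.90) > F (24/15=1.60)
Fill: take D (17 @ 203) → take C (24 @ 162) → take A (29 @ 156) → take 9/13 of E → 31.85; 79/79 used.
Total value = 552.85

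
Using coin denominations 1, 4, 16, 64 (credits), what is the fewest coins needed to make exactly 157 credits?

Greedy: take as many of the largest coin as possible, then repeat with the remainder.
157 = 2×64 + 1×16 + 3×4 + 1×1
Total coins = 2 + 1 + 3 + 1 = 7

7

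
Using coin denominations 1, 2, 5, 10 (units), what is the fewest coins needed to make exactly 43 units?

6

Use the largest denomination that fits, subtract, and repeat.
43 = 4×10 + 1×2 + 1×1
Total coins = 4 + 1 + 1 = 6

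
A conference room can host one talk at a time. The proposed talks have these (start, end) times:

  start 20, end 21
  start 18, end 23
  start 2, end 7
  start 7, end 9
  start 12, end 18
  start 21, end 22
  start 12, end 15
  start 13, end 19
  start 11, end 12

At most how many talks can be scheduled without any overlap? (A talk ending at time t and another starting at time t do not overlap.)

Sorted by end: (2,7)  (7,9)  (11,12)  (12,15)  (12,18)  (13,19)  (20,21)  (21,22)  (18,23)
take (2,7); take (7,9); take (11,12); take (12,15); skip (12,18); take (20,21); take (21,22).
Selected 6 talks.

6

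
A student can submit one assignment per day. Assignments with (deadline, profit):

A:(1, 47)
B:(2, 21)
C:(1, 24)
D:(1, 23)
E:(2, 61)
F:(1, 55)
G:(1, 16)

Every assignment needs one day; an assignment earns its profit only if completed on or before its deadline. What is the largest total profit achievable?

116

Profit order: E=61 F=55 A=47 C=24 D=23 B=21 G=16
Assign: E→slot 2, F→slot 1, A skipped, C skipped, D skipped, B skipped, G skipped.
Slots: [1:F] [2:E]
Profit = 55 + 61 = 116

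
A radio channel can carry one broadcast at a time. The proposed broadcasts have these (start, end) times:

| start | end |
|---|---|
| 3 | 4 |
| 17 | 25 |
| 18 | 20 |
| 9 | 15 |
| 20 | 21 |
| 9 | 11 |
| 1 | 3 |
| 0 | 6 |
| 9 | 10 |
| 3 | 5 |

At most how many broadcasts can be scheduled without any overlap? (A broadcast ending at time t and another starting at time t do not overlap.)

5

Order by finish time; keep every interval that doesn't clash with the previous kept one.
By end time: (1,3), (3,4), (3,5), (0,6), (9,10), (9,11), (9,15), (18,20), (20,21), (17,25).
Pick (1,3); next start ≥ 3 → (3,4); next start ≥ 4 → (9,10); next start ≥ 10 → (18,20); next start ≥ 20 → (20,21).
Selected 5 broadcasts.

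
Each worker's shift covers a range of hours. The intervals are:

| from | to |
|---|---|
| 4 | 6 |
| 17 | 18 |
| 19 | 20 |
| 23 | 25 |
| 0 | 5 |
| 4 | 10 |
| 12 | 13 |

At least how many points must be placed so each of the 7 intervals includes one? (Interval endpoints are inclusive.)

5

Sorted: [0,5] [4,6] [4,10] [12,13] [17,18] [19,20] [23,25]
{[0,5],[4,6],[4,10]} hit by 5; {[12,13]} hit by 13; {[17,18]} hit by 18; {[19,20]} hit by 20; {[23,25]} hit by 25.
Points: 5, 13, 18, 20, 25 (5 total).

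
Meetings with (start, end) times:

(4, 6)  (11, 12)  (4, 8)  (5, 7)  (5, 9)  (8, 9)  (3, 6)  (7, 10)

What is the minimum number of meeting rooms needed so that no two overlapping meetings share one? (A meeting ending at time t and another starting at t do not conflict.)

Count concurrent intervals with a sweep; the peak is the room count.
starts: [3, 4, 4, 5, 5, 7, 8, 11]
ends:   [6, 6, 7, 8, 9, 9, 10, 12]
s3→1 s4→2 s4→3 s5→4 s5→5  — peak 5.

5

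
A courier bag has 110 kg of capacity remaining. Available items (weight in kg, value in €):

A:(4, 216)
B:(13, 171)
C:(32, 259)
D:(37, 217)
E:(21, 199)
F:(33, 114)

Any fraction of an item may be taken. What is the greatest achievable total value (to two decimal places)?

Greedy by value/weight ratio, highest first.
Order: A (216/4=54.00) > B (171/13=13.15) > E (199/21=9.48) > C (259/32=8.09) > D (217/37=5.86) > F (114/33=3.45)
Fill: take A (4 @ 216) → take B (13 @ 171) → take E (21 @ 199) → take C (32 @ 259) → take D (37 @ 217) → take 3/33 of F → 10.36; 110/110 used.
Total value = 1072.36

1072.36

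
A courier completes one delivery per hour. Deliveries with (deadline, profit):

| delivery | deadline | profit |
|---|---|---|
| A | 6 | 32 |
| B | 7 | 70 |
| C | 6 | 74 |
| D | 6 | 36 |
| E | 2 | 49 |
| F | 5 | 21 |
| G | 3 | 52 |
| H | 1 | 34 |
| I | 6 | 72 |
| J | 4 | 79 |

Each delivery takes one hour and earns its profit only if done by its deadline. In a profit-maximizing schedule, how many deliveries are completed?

By profit: J(d4,79), C(d6,74), I(d6,72), B(d7,70), G(d3,52), E(d2,49), D(d6,36), H(d1,34), A(d6,32), F(d5,21)
J→slot 4; C→slot 6; I→slot 5; B→slot 7; G→slot 3; E→slot 2; D→slot 1; H skipped; A skipped; F skipped.
7 of 10 scheduled.

7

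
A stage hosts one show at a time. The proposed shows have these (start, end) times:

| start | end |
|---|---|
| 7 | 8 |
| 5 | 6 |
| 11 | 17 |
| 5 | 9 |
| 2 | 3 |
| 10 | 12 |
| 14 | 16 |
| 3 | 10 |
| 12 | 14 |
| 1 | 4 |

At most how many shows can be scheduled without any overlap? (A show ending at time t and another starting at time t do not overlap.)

6

Greedy by earliest finish: after sorting by end time, pick each interval compatible with the last pick.
By end time: (2,3), (1,4), (5,6), (7,8), (5,9), (3,10), (10,12), (12,14), (14,16), (11,17).
Pick (2,3); next start ≥ 3 → (5,6); next start ≥ 6 → (7,8); next start ≥ 8 → (10,12); next start ≥ 12 → (12,14); next start ≥ 14 → (14,16).
Selected 6 shows.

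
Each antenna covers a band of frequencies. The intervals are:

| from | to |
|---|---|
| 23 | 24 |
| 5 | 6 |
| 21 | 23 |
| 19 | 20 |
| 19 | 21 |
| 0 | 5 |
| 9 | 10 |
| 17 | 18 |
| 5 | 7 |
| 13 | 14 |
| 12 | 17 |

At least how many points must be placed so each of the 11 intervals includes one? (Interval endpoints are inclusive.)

6

By right end: [0,5]  [5,6]  [5,7]  [9,10]  [13,14]  [12,17]  [17,18]  [19,20]  [19,21]  [21,23]  [23,24]
[0,5] uncovered → point at 5; [9,10] uncovered → point at 10; [13,14] uncovered → point at 14; [17,18] uncovered → point at 18; [19,20] uncovered → point at 20; [21,23] uncovered → point at 23.
Points: 5, 10, 14, 18, 20, 23 (6 total).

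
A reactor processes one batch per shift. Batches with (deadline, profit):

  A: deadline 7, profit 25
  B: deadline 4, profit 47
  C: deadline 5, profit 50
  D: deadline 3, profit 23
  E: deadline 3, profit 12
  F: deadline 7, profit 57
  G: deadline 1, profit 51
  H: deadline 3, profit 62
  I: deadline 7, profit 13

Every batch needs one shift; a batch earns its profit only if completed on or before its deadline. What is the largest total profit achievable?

Take jobs in profit order; each goes to the latest open slot no later than its deadline.
Profit order: H=62 F=57 G=51 C=50 B=47 A=25 D=23 I=13 E=12
Assign: H→slot 3, F→slot 7, G→slot 1, C→slot 5, B→slot 4, A→slot 6, D→slot 2, I skipped, E skipped.
Slots: [1:G] [2:D] [3:H] [4:B] [5:C] [6:A] [7:F]
Profit = 51 + 23 + 62 + 47 + 50 + 25 + 57 = 315

315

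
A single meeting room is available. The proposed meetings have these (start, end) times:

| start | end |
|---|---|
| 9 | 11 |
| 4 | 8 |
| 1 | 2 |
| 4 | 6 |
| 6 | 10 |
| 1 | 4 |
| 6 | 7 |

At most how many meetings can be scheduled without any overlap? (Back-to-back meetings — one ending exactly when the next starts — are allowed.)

4

Greedy by earliest finish: after sorting by end time, pick each interval compatible with the last pick.
By end time: (1,2), (1,4), (4,6), (6,7), (4,8), (6,10), (9,11).
Pick (1,2); next start ≥ 2 → (4,6); next start ≥ 6 → (6,7); next start ≥ 7 → (9,11).
Selected 4 meetings.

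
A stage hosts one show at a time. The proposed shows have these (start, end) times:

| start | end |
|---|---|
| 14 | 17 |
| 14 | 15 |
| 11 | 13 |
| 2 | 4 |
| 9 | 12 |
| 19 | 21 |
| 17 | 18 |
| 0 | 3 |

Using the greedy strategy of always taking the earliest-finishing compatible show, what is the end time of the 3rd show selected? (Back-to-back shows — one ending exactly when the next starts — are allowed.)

15

Order by finish time; keep every interval that doesn't clash with the previous kept one.
By end time: (0,3), (2,4), (9,12), (11,13), (14,15), (14,17), (17,18), (19,21).
Pick (0,3); next start ≥ 3 → (9,12); next start ≥ 12 → (14,15); next start ≥ 15 → (17,18); next start ≥ 18 → (19,21).
Selected: (0,3) (9,12) (14,15) (17,18) (19,21)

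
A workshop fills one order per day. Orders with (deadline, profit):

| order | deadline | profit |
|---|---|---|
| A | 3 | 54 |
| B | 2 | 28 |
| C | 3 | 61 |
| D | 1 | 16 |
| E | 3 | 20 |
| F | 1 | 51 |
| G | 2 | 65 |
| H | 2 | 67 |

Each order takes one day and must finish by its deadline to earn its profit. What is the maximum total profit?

193

By profit: H(d2,67), G(d2,65), C(d3,61), A(d3,54), F(d1,51), B(d2,28), E(d3,20), D(d1,16)
H→slot 2; G→slot 1; C→slot 3; A skipped; F skipped; B skipped; E skipped; D skipped.
Profit = 65 + 67 + 61 = 193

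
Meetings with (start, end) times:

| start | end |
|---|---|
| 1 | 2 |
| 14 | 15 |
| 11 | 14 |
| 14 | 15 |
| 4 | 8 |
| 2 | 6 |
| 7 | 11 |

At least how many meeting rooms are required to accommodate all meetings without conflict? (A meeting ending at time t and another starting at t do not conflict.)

2

The answer is the maximum number of intervals overlapping at any instant.
starts: [1, 2, 4, 7, 11, 14, 14]
ends:   [2, 6, 8, 11, 14, 15, 15]
s1→1 e2→0 s2→1 s4→2  — peak 2.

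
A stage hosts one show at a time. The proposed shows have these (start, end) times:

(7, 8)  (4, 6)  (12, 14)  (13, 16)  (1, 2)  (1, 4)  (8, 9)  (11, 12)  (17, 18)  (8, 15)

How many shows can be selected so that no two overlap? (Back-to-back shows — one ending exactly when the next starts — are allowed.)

7

Sort by end time and greedily take each interval whose start is ≥ the last chosen end.
Sorted by end: (1,2)  (1,4)  (4,6)  (7,8)  (8,9)  (11,12)  (12,14)  (8,15)  (13,16)  (17,18)
take (1,2); take (4,6); take (7,8); take (8,9); take (11,12); take (12,14); skip (13,16); take (17,18).
Selected 7 shows.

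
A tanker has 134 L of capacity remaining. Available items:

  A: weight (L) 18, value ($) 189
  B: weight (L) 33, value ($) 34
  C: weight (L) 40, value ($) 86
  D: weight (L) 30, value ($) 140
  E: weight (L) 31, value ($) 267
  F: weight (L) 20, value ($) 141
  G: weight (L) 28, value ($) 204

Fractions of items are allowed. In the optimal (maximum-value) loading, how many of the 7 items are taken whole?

5

Sort by value per unit weight and fill in that order.
Order: A (189/18=10.50) > E (267/31=8.61) > G (204/28=7.29) > F (141/20=7.05) > D (140/30=4.67) > C (86/40=2.15) > B (34/33=1.03)
Fill: take A (18 @ 189) → take E (31 @ 267) → take G (28 @ 204) → take F (20 @ 141) → take D (30 @ 140) → take 7/40 of C → 15.05; 134/134 used.
5 item(s) taken whole; one partial (take 7/40 of C).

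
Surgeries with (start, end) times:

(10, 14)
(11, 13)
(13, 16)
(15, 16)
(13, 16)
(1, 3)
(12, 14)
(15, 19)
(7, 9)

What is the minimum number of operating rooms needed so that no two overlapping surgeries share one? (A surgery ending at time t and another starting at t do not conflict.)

Count concurrent intervals with a sweep; the peak is the room count.
Events (time:±→running): 1:+→1 3:-→0 7:+→1 9:-→0 10:+→1 11:+→2 12:+→3 13:-→2 13:+→3 13:+→4 … peak 4.

4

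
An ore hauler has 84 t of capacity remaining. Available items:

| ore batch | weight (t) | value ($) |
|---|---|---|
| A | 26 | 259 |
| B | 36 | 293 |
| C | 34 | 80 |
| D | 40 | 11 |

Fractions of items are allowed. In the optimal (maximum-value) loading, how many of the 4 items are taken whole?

2

Ratios (sorted): A 9.96, B 8.14, C 2.35, D 0.28
take A (26 @ 259); take B (36 @ 293); take 22/34 of C → 51.76. Capacity used 84/84.
2 item(s) taken whole; one partial (take 22/34 of C).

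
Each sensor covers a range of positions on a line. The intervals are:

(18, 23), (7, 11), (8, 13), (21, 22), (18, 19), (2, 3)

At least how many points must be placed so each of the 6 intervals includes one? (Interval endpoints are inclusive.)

Sorted: [2,3] [7,11] [8,13] [18,19] [21,22] [18,23]
{[2,3]} hit by 3; {[7,11],[8,13]} hit by 11; {[18,19]} hit by 19; {[21,22],[18,23]} hit by 22.
Points: 3, 11, 19, 22 (4 total).

4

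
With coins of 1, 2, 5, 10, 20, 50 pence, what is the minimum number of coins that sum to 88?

88 − 1×50→38 − 1×20→18 − 1×10→8 − 1×5→3 − 1×2→1 − 1×1→0
Total coins = 1 + 1 + 1 + 1 + 1 + 1 = 6

6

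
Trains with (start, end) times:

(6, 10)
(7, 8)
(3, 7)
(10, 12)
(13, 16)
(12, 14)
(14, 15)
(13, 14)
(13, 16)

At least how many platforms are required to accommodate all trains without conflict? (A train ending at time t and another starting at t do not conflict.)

4

Events (time:±→running): 3:+→1 6:+→2 7:-→1 7:+→2 8:-→1 10:-→0 10:+→1 12:-→0 12:+→1 13:+→2 13:+→3 13:+→4 … peak 4.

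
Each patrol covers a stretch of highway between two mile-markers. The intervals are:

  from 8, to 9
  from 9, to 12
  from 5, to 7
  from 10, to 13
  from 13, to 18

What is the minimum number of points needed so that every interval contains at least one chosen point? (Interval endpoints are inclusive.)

Sort by right endpoint; whenever an interval is uncovered, place a point at its right end.
By right end: [5,7]  [8,9]  [9,12]  [10,13]  [13,18]
[5,7] uncovered → point at 7; [8,9] uncovered → point at 9; [10,13] uncovered → point at 13.
Points: 7, 9, 13 (3 total).

3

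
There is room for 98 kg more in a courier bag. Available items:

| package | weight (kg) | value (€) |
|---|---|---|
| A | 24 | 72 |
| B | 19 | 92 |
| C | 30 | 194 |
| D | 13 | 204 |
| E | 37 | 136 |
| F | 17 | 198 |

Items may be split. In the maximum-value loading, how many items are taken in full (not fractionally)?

4

Sort by value per unit weight and fill in that order.
Order: D (204/13=15.69) > F (198/17=11.65) > C (194/30=6.47) > B (92/19=4.84) > E (136/37=3.68) > A (72/24=3.00)
Fill: take D (13 @ 204) → take F (17 @ 198) → take C (30 @ 194) → take B (19 @ 92) → take 19/37 of E → 69.84; 98/98 used.
4 item(s) taken whole; one partial (take 19/37 of E).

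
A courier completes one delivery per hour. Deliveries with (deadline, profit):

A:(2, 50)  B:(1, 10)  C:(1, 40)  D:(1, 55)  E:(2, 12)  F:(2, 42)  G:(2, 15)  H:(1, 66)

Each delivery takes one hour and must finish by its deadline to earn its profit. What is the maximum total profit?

Sort by profit descending; place each in the latest free slot ≤ its deadline.
Profit order: H=66 D=55 A=50 F=42 C=40 G=15 E=12 B=10
Assign: H→slot 1, D skipped, A→slot 2, F skipped, C skipped, G skipped, E skipped, B skipped.
Slots: [1:H] [2:A]
Profit = 66 + 50 = 116

116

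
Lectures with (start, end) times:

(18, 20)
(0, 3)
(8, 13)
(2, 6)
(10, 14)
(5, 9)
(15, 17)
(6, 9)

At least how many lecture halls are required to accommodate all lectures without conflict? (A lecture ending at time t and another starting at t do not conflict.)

Count concurrent intervals with a sweep; the peak is the room count.
starts: [0, 2, 5, 6, 8, 10, 15, 18]
ends:   [3, 6, 9, 9, 13, 14, 17, 20]
s0→1 s2→2 e3→1 s5→2 e6→1 s6→2 s8→3  — peak 3.

3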